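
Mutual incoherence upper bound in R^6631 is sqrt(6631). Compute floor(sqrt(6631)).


81^2 = 6561 <= 6631 < 6724 = 82^2, so 81 <= sqrt(6631) < 82.
floor(sqrt(6631)) = 81.

81


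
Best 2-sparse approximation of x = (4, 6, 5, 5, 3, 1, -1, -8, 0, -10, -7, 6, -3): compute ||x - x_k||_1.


Sorted |x_i| descending: [10, 8, 7, 6, 6, 5, 5, 4, 3, 3, 1, 1, 0]
Keep top 2: [10, 8]
Tail entries: [7, 6, 6, 5, 5, 4, 3, 3, 1, 1, 0]
L1 error = sum of tail = 41.

41


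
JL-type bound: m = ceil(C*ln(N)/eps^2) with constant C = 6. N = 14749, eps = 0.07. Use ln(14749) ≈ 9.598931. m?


ln(14749) ≈ 9.598931.
eps^2 = 0.07^2 = 0.0049.
C*ln(N)/eps^2 ≈ 6*9.598931/0.0049 ≈ 11753.7931.
m = ceil(11753.7931) = 11754.

11754


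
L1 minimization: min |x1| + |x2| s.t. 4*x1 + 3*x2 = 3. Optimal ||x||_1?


Axis intercepts:
  x1 = 3/4, x2 = 0: L1 = 3/4
  x1 = 0, x2 = 1: L1 = 1
x* = (3/4, 0)
||x*||_1 = 3/4.

3/4


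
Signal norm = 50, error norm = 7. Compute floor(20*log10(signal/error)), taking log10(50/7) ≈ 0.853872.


||x||/||e|| = 50/7.
log10(50/7) ≈ 0.853872.
20*log10(||x||/||e||) ≈ 20*0.853872 = 17.07744.
floor(17.07744) = 17.

17


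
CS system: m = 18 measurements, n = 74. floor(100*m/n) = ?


100*m/n = 100*18/74 ≈ 24.3243.
floor = 24.

24


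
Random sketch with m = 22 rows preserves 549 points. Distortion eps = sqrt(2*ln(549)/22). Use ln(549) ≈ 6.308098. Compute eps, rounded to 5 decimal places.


ln(549) ≈ 6.308098.
2*ln(N)/m ≈ 2*6.308098/22 ≈ 0.57346345.
eps = sqrt(0.57346345) ≈ 0.7572737 ≈ 0.75727.

0.75727


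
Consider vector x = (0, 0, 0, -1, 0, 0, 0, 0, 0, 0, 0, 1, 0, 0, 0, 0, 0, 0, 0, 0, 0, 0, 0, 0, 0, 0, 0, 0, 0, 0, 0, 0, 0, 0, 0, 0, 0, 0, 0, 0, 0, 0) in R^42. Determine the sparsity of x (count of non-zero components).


Non-zero positions: [3, 11].
Sparsity = 2.

2


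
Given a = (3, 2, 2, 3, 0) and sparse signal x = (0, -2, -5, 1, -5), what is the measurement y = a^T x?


Non-zero terms: ['2*-2', '2*-5', '3*1', '0*-5']
Products: [-4, -10, 3, 0]
y = sum = -11.

-11


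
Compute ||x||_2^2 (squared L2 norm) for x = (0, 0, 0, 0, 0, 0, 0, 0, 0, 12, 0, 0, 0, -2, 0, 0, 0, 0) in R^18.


Non-zero entries: [(9, 12), (13, -2)]
Squares: [144, 4]
||x||_2^2 = sum = 148.

148


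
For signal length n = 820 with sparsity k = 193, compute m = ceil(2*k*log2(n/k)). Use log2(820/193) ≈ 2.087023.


log2(n/k) = log2(820/193) ≈ 2.087023.
2*k*log2(n/k) ≈ 2*193*2.087023 = 805.590878.
m = ceil(805.590878) = 806.

806


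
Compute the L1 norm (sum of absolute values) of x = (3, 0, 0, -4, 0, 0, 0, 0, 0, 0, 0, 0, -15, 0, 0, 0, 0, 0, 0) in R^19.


Non-zero entries: [(0, 3), (3, -4), (12, -15)]
Absolute values: [3, 4, 15]
||x||_1 = sum = 22.

22


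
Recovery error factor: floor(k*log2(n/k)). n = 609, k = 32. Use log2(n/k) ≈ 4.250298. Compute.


log2(n/k) = log2(609/32) ≈ 4.250298.
k*log2(n/k) ≈ 32*4.250298 = 136.009536.
floor(136.009536) = 136.

136


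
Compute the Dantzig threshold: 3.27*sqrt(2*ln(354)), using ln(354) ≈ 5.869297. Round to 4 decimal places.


ln(354) ≈ 5.869297.
2*ln(n) ≈ 11.738594.
sqrt(2*ln(n)) ≈ sqrt(11.738594) ≈ 3.426163.
threshold ≈ 3.27*3.426163 = 11.20355301 ≈ 11.2036.

11.2036


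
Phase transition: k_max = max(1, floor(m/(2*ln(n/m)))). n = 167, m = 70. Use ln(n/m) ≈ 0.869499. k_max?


n/m = 167/70.
ln(n/m) ≈ 0.869499.
2*ln(n/m) ≈ 1.738998.
m/(2*ln(n/m)) ≈ 70/1.738998 ≈ 40.2531.
floor = 40.
k_max = max(1, 40) = 40.

40


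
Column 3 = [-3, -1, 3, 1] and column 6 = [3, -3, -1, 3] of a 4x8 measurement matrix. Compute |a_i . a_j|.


Inner product: -3*3 + -1*-3 + 3*-1 + 1*3
Products: [-9, 3, -3, 3]
Sum = -6.
|dot| = 6.

6


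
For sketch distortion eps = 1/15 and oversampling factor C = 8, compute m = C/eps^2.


1/eps = 15.
(1/eps)^2 = 225.
m = 8*225 = 1800.

1800


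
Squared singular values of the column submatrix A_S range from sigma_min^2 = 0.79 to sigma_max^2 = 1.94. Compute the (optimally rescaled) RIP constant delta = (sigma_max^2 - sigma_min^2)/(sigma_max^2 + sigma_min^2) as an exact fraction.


lambda_max - lambda_min = 1.94 - 0.79 = 1.15.
lambda_max + lambda_min = 1.94 + 0.79 = 2.73.
delta = 1.15/2.73 = 115/273.

115/273


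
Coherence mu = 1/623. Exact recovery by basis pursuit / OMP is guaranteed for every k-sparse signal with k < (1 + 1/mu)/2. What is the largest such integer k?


1/mu = 623.
1 + 1/mu = 624.
(1 + 1/mu)/2 = 312 is an integer and the inequality is strict, so k_max = 312 - 1 = 311.

311


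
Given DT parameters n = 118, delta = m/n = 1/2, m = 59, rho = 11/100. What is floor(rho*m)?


m = 1/2*118 = 59.
rho = 11/100.
rho*m = 11/100*59 = 6.49.
k = floor(6.49) = 6.

6


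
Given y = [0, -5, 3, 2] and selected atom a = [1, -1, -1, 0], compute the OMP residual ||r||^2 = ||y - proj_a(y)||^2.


a^T a = 3.
a^T y = 2.
coeff = 2/3 = 2/3.
||r||^2 = 110/3.

110/3


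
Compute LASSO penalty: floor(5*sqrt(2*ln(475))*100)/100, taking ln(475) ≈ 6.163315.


ln(475) ≈ 6.163315.
2*ln(n) ≈ 12.32663.
sqrt(2*ln(n)) ≈ sqrt(12.32663) ≈ 3.51093.
lambda ≈ 5*3.51093 = 17.55465.
floor(lambda*100)/100 = 17.55.

17.55


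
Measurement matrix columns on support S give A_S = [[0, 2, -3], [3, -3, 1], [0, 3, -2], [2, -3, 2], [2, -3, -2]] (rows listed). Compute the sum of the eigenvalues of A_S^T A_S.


Sum of eigenvalues of A_S^T A_S = trace(A_S^T A_S) = sum of squared column norms of A_S.
A_S^T A_S diagonal: [17, 40, 22].
trace = 17 + 40 + 22 = 79.

79


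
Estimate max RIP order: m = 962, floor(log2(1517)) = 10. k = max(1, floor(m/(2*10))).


floor(log2(1517)) = 10.
2*10 = 20.
m/(2*floor(log2(n))) = 962/20 ≈ 48.1.
floor = 48.
k = max(1, 48) = 48.

48


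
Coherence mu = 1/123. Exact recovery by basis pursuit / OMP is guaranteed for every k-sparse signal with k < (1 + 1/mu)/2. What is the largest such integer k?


1/mu = 123.
1 + 1/mu = 124.
(1 + 1/mu)/2 = 62 is an integer and the inequality is strict, so k_max = 62 - 1 = 61.

61


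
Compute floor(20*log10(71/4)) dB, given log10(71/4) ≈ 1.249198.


||x||/||e|| = 71/4.
log10(71/4) ≈ 1.249198.
20*log10(||x||/||e||) ≈ 20*1.249198 = 24.98396.
floor(24.98396) = 24.

24


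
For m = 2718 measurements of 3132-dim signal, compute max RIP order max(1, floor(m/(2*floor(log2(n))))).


floor(log2(3132)) = 11.
2*11 = 22.
m/(2*floor(log2(n))) = 2718/22 ≈ 123.5455.
floor = 123.
k = max(1, 123) = 123.

123


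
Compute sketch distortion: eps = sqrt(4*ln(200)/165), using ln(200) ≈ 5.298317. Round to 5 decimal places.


ln(200) ≈ 5.298317.
4*ln(N)/m ≈ 4*5.298317/165 ≈ 0.12844405.
eps = sqrt(0.12844405) ≈ 0.3583909 ≈ 0.35839.

0.35839


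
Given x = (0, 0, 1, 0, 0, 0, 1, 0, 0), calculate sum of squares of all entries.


Non-zero entries: [(2, 1), (6, 1)]
Squares: [1, 1]
||x||_2^2 = sum = 2.

2


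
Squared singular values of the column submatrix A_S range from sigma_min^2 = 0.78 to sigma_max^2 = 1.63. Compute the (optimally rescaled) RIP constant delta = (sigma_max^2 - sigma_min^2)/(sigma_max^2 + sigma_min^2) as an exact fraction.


lambda_max - lambda_min = 1.63 - 0.78 = 0.85.
lambda_max + lambda_min = 1.63 + 0.78 = 2.41.
delta = 0.85/2.41 = 85/241.

85/241


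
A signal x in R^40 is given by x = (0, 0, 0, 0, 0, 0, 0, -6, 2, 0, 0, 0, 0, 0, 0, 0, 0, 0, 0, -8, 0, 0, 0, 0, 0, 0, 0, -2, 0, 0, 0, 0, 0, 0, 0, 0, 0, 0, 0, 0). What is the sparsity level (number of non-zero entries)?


Non-zero positions: [7, 8, 19, 27].
Sparsity = 4.

4


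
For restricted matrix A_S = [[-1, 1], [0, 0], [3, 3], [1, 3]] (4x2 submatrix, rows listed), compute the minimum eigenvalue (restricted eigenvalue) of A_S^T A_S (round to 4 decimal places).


A_S^T A_S = [[11, 11], [11, 19]].
trace = 30.
det = 88.
disc = trace^2 - 4*det = 900 - 4*88 = 548.
sqrt(548) ≈ 23.409400.
lam_min = (30 - sqrt(548))/2 ≈ (30 - 23.409400)/2 = 3.2953 ≈ 3.2953.

3.2953


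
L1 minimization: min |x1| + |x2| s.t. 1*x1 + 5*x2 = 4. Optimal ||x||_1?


Axis intercepts:
  x1 = 4, x2 = 0: L1 = 4
  x1 = 0, x2 = 4/5: L1 = 4/5
x* = (0, 4/5)
||x*||_1 = 4/5.

4/5


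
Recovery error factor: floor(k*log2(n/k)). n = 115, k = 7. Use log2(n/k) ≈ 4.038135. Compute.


log2(n/k) = log2(115/7) ≈ 4.038135.
k*log2(n/k) ≈ 7*4.038135 = 28.266945.
floor(28.266945) = 28.

28


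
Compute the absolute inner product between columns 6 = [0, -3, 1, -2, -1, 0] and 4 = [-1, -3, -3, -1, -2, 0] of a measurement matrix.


Inner product: 0*-1 + -3*-3 + 1*-3 + -2*-1 + -1*-2 + 0*0
Products: [0, 9, -3, 2, 2, 0]
Sum = 10.
|dot| = 10.

10


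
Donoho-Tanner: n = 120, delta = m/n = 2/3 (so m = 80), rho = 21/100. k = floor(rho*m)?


m = 2/3*120 = 80.
rho = 21/100.
rho*m = 21/100*80 = 16.8.
k = floor(16.8) = 16.

16


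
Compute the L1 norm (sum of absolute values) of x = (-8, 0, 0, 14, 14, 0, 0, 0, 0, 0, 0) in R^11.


Non-zero entries: [(0, -8), (3, 14), (4, 14)]
Absolute values: [8, 14, 14]
||x||_1 = sum = 36.

36


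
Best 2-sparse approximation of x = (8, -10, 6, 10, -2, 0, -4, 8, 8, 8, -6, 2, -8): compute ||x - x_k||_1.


Sorted |x_i| descending: [10, 10, 8, 8, 8, 8, 8, 6, 6, 4, 2, 2, 0]
Keep top 2: [10, 10]
Tail entries: [8, 8, 8, 8, 8, 6, 6, 4, 2, 2, 0]
L1 error = sum of tail = 60.

60


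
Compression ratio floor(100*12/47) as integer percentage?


100*m/n = 100*12/47 ≈ 25.5319.
floor = 25.

25


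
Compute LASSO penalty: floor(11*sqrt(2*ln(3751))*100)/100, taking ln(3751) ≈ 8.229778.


ln(3751) ≈ 8.229778.
2*ln(n) ≈ 16.459556.
sqrt(2*ln(n)) ≈ sqrt(16.459556) ≈ 4.057038.
lambda ≈ 11*4.057038 = 44.627418.
floor(lambda*100)/100 = 44.62.

44.62


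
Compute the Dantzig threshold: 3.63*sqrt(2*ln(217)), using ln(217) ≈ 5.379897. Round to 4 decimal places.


ln(217) ≈ 5.379897.
2*ln(n) ≈ 10.759794.
sqrt(2*ln(n)) ≈ sqrt(10.759794) ≈ 3.280212.
threshold ≈ 3.63*3.280212 = 11.90716956 ≈ 11.9072.

11.9072


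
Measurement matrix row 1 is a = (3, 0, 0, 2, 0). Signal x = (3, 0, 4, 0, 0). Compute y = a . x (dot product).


Non-zero terms: ['3*3', '0*4']
Products: [9, 0]
y = sum = 9.

9


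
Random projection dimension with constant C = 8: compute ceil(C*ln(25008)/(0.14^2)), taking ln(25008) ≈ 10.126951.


ln(25008) ≈ 10.126951.
eps^2 = 0.14^2 = 0.0196.
C*ln(N)/eps^2 ≈ 8*10.126951/0.0196 ≈ 4133.4494.
m = ceil(4133.4494) = 4134.

4134


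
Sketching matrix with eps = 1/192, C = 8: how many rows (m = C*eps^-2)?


1/eps = 192.
(1/eps)^2 = 36864.
m = 8*36864 = 294912.

294912


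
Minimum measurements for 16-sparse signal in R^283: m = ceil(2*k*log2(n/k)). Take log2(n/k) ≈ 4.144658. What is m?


log2(n/k) = log2(283/16) ≈ 4.144658.
2*k*log2(n/k) ≈ 2*16*4.144658 = 132.629056.
m = ceil(132.629056) = 133.

133


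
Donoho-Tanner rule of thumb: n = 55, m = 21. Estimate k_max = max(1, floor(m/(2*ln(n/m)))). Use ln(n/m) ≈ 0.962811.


n/m = 55/21.
ln(n/m) ≈ 0.962811.
2*ln(n/m) ≈ 1.925622.
m/(2*ln(n/m)) ≈ 21/1.925622 ≈ 10.9056.
floor = 10.
k_max = max(1, 10) = 10.

10


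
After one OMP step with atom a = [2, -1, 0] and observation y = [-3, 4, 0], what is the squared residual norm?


a^T a = 5.
a^T y = -10.
coeff = -10/5 = -2.
||r||^2 = 5.

5


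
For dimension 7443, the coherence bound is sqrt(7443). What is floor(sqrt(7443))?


86^2 = 7396 <= 7443 < 7569 = 87^2, so 86 <= sqrt(7443) < 87.
floor(sqrt(7443)) = 86.

86


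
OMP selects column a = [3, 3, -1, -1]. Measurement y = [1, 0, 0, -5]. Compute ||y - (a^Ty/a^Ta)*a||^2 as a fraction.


a^T a = 20.
a^T y = 8.
coeff = 8/20 = 2/5.
||r||^2 = 114/5.

114/5


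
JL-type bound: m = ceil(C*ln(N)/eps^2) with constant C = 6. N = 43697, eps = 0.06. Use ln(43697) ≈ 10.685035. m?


ln(43697) ≈ 10.685035.
eps^2 = 0.06^2 = 0.0036.
C*ln(N)/eps^2 ≈ 6*10.685035/0.0036 ≈ 17808.3917.
m = ceil(17808.3917) = 17809.

17809


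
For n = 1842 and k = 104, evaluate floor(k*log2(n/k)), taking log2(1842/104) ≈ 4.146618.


log2(n/k) = log2(1842/104) ≈ 4.146618.
k*log2(n/k) ≈ 104*4.146618 = 431.248272.
floor(431.248272) = 431.

431


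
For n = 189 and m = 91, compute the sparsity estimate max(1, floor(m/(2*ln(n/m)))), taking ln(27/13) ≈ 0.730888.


n/m = 189/91 = 27/13.
ln(n/m) ≈ 0.730888.
2*ln(n/m) ≈ 1.461776.
m/(2*ln(n/m)) ≈ 91/1.461776 ≈ 62.253.
floor = 62.
k_max = max(1, 62) = 62.

62


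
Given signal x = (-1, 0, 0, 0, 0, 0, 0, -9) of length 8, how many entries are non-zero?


Non-zero positions: [0, 7].
Sparsity = 2.

2


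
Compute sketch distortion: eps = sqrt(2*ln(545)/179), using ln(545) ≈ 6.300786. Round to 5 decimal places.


ln(545) ≈ 6.300786.
2*ln(N)/m ≈ 2*6.300786/179 ≈ 0.07039984.
eps = sqrt(0.07039984) ≈ 0.2653297 ≈ 0.26533.

0.26533


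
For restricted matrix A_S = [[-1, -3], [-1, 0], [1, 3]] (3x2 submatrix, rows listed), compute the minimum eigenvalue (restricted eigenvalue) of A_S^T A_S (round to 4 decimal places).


A_S^T A_S = [[3, 6], [6, 18]].
trace = 21.
det = 18.
disc = trace^2 - 4*det = 441 - 4*18 = 369.
sqrt(369) ≈ 19.209373.
lam_min = (21 - sqrt(369))/2 ≈ (21 - 19.209373)/2 = 0.8953135 ≈ 0.8953.

0.8953


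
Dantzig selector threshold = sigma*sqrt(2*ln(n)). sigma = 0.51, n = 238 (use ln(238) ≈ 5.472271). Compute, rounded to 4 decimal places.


ln(238) ≈ 5.472271.
2*ln(n) ≈ 10.944542.
sqrt(2*ln(n)) ≈ sqrt(10.944542) ≈ 3.308254.
threshold ≈ 0.51*3.308254 = 1.68720954 ≈ 1.6872.

1.6872


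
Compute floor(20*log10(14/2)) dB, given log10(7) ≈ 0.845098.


||x||/||e|| = 14/2 = 7.
log10(7) ≈ 0.845098.
20*log10(||x||/||e||) ≈ 20*0.845098 = 16.90196.
floor(16.90196) = 16.

16


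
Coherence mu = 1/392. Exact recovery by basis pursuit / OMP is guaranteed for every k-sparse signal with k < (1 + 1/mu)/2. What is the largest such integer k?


1/mu = 392.
1 + 1/mu = 393.
(1 + 1/mu)/2 = 196.5 is not an integer, so k_max = floor(196.5) = 196.

196


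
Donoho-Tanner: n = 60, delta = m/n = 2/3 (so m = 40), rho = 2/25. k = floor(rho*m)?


m = 2/3*60 = 40.
rho = 2/25.
rho*m = 2/25*40 = 3.2.
k = floor(3.2) = 3.

3


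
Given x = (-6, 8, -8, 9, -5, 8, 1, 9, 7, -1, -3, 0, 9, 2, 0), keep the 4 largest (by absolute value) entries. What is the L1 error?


Sorted |x_i| descending: [9, 9, 9, 8, 8, 8, 7, 6, 5, 3, 2, 1, 1, 0, 0]
Keep top 4: [9, 9, 9, 8]
Tail entries: [8, 8, 7, 6, 5, 3, 2, 1, 1, 0, 0]
L1 error = sum of tail = 41.

41


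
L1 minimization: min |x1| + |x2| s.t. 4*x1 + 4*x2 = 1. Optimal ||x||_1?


Axis intercepts:
  x1 = 1/4, x2 = 0: L1 = 1/4
  x1 = 0, x2 = 1/4: L1 = 1/4
x* = (1/4, 0)
||x*||_1 = 1/4.

1/4


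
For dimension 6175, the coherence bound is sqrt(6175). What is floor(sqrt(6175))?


78^2 = 6084 <= 6175 < 6241 = 79^2, so 78 <= sqrt(6175) < 79.
floor(sqrt(6175)) = 78.

78


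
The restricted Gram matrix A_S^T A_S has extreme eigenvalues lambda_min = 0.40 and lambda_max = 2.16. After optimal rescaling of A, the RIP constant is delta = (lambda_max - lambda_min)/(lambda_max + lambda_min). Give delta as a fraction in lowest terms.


lambda_max - lambda_min = 2.16 - 0.40 = 1.76.
lambda_max + lambda_min = 2.16 + 0.40 = 2.56.
delta = 1.76/2.56 = 176/256 = 11/16.

11/16


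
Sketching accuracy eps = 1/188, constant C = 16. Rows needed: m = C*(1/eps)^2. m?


1/eps = 188.
(1/eps)^2 = 35344.
m = 16*35344 = 565504.

565504


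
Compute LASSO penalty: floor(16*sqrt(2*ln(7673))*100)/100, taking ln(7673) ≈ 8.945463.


ln(7673) ≈ 8.945463.
2*ln(n) ≈ 17.890926.
sqrt(2*ln(n)) ≈ sqrt(17.890926) ≈ 4.229767.
lambda ≈ 16*4.229767 = 67.676272.
floor(lambda*100)/100 = 67.67.

67.67


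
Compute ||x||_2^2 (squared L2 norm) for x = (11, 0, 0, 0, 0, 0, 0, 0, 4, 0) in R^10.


Non-zero entries: [(0, 11), (8, 4)]
Squares: [121, 16]
||x||_2^2 = sum = 137.

137


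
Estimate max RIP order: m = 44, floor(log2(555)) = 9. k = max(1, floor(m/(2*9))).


floor(log2(555)) = 9.
2*9 = 18.
m/(2*floor(log2(n))) = 44/18 ≈ 2.4444.
floor = 2.
k = max(1, 2) = 2.

2


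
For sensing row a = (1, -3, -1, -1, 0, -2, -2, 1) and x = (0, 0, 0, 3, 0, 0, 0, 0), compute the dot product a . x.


Non-zero terms: ['-1*3']
Products: [-3]
y = sum = -3.

-3


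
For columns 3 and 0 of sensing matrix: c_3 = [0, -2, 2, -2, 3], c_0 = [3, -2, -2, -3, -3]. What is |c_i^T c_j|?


Inner product: 0*3 + -2*-2 + 2*-2 + -2*-3 + 3*-3
Products: [0, 4, -4, 6, -9]
Sum = -3.
|dot| = 3.

3


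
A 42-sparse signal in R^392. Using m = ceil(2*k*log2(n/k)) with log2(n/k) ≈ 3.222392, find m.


log2(n/k) = log2(392/42) ≈ 3.222392.
2*k*log2(n/k) ≈ 2*42*3.222392 = 270.680928.
m = ceil(270.680928) = 271.

271


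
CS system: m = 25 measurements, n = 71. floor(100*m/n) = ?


100*m/n = 100*25/71 ≈ 35.2113.
floor = 35.

35


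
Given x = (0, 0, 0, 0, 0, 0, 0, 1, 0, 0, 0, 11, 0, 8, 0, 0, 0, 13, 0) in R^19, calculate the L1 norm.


Non-zero entries: [(7, 1), (11, 11), (13, 8), (17, 13)]
Absolute values: [1, 11, 8, 13]
||x||_1 = sum = 33.

33


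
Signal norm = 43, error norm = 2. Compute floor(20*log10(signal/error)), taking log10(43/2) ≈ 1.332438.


||x||/||e|| = 43/2.
log10(43/2) ≈ 1.332438.
20*log10(||x||/||e||) ≈ 20*1.332438 = 26.64876.
floor(26.64876) = 26.

26


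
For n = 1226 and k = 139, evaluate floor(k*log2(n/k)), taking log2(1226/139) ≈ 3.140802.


log2(n/k) = log2(1226/139) ≈ 3.140802.
k*log2(n/k) ≈ 139*3.140802 = 436.571478.
floor(436.571478) = 436.

436


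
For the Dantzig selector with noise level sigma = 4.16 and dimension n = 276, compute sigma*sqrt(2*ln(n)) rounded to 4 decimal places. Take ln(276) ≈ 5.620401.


ln(276) ≈ 5.620401.
2*ln(n) ≈ 11.240802.
sqrt(2*ln(n)) ≈ sqrt(11.240802) ≈ 3.352731.
threshold ≈ 4.16*3.352731 = 13.94736096 ≈ 13.9474.

13.9474


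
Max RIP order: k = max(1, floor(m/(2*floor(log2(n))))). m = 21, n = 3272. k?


floor(log2(3272)) = 11.
2*11 = 22.
m/(2*floor(log2(n))) = 21/22 ≈ 0.9545.
floor = 0.
k = max(1, 0) = 1.

1


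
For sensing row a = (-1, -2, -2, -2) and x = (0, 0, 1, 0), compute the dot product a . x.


Non-zero terms: ['-2*1']
Products: [-2]
y = sum = -2.

-2


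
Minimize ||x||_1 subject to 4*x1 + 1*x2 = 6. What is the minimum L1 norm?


Axis intercepts:
  x1 = 3/2, x2 = 0: L1 = 3/2
  x1 = 0, x2 = 6: L1 = 6
x* = (3/2, 0)
||x*||_1 = 3/2.

3/2


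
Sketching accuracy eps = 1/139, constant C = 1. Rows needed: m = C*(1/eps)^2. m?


1/eps = 139.
(1/eps)^2 = 19321.
m = 1*19321 = 19321.

19321


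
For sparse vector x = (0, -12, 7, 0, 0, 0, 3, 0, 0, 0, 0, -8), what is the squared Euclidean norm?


Non-zero entries: [(1, -12), (2, 7), (6, 3), (11, -8)]
Squares: [144, 49, 9, 64]
||x||_2^2 = sum = 266.

266


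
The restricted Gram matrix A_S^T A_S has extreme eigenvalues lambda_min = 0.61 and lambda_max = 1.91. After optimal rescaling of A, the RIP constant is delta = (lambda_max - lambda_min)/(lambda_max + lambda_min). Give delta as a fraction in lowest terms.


lambda_max - lambda_min = 1.91 - 0.61 = 1.30.
lambda_max + lambda_min = 1.91 + 0.61 = 2.52.
delta = 1.30/2.52 = 130/252 = 65/126.

65/126


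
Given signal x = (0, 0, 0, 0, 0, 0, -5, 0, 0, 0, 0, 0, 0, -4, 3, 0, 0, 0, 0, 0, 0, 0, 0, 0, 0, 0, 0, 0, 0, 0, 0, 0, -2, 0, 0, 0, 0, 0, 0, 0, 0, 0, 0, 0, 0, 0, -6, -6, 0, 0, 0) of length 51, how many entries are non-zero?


Non-zero positions: [6, 13, 14, 32, 46, 47].
Sparsity = 6.

6


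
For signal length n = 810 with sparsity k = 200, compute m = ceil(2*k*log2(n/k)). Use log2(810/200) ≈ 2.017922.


log2(n/k) = log2(810/200) ≈ 2.017922.
2*k*log2(n/k) ≈ 2*200*2.017922 = 807.1688.
m = ceil(807.1688) = 808.

808


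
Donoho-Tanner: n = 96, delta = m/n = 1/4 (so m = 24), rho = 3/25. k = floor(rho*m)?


m = 1/4*96 = 24.
rho = 3/25.
rho*m = 3/25*24 = 2.88.
k = floor(2.88) = 2.

2


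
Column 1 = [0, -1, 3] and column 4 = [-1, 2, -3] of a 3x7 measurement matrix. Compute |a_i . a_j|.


Inner product: 0*-1 + -1*2 + 3*-3
Products: [0, -2, -9]
Sum = -11.
|dot| = 11.

11


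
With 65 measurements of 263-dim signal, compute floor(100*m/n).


100*m/n = 100*65/263 ≈ 24.7148.
floor = 24.

24


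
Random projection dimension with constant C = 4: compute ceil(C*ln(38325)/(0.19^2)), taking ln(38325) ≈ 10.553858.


ln(38325) ≈ 10.553858.
eps^2 = 0.19^2 = 0.0361.
C*ln(N)/eps^2 ≈ 4*10.553858/0.0361 ≈ 1169.4025.
m = ceil(1169.4025) = 1170.

1170


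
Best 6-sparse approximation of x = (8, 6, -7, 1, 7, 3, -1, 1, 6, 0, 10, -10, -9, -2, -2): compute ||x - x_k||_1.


Sorted |x_i| descending: [10, 10, 9, 8, 7, 7, 6, 6, 3, 2, 2, 1, 1, 1, 0]
Keep top 6: [10, 10, 9, 8, 7, 7]
Tail entries: [6, 6, 3, 2, 2, 1, 1, 1, 0]
L1 error = sum of tail = 22.

22


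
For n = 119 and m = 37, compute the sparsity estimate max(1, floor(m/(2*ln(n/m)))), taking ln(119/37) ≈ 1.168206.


n/m = 119/37.
ln(n/m) ≈ 1.168206.
2*ln(n/m) ≈ 2.336412.
m/(2*ln(n/m)) ≈ 37/2.336412 ≈ 15.8362.
floor = 15.
k_max = max(1, 15) = 15.

15


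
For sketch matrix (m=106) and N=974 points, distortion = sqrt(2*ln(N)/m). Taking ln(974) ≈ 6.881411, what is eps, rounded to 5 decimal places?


ln(974) ≈ 6.881411.
2*ln(N)/m ≈ 2*6.881411/106 ≈ 0.12983794.
eps = sqrt(0.12983794) ≈ 0.3603303 ≈ 0.36033.

0.36033


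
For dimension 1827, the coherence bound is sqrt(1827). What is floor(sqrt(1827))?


42^2 = 1764 <= 1827 < 1849 = 43^2, so 42 <= sqrt(1827) < 43.
floor(sqrt(1827)) = 42.

42


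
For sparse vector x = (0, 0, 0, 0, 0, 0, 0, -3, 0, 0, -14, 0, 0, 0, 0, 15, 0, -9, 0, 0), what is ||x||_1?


Non-zero entries: [(7, -3), (10, -14), (15, 15), (17, -9)]
Absolute values: [3, 14, 15, 9]
||x||_1 = sum = 41.

41


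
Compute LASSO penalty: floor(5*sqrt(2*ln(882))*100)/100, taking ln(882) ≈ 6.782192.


ln(882) ≈ 6.782192.
2*ln(n) ≈ 13.564384.
sqrt(2*ln(n)) ≈ sqrt(13.564384) ≈ 3.682986.
lambda ≈ 5*3.682986 = 18.41493.
floor(lambda*100)/100 = 18.41.

18.41


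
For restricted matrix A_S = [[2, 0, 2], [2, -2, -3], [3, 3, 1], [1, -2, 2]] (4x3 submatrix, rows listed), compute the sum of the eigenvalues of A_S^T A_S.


Sum of eigenvalues of A_S^T A_S = trace(A_S^T A_S) = sum of squared column norms of A_S.
A_S^T A_S diagonal: [18, 17, 18].
trace = 18 + 17 + 18 = 53.

53


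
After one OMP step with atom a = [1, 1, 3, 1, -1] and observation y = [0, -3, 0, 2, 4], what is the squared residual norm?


a^T a = 13.
a^T y = -5.
coeff = -5/13 = -5/13.
||r||^2 = 352/13.

352/13


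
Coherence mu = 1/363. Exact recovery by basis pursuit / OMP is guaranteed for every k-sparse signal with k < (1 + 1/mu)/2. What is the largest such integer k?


1/mu = 363.
1 + 1/mu = 364.
(1 + 1/mu)/2 = 182 is an integer and the inequality is strict, so k_max = 182 - 1 = 181.

181


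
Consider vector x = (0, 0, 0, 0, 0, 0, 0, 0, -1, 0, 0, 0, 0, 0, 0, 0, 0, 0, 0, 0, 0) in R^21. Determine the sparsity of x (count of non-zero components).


Non-zero positions: [8].
Sparsity = 1.

1


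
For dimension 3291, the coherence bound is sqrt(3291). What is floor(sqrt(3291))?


57^2 = 3249 <= 3291 < 3364 = 58^2, so 57 <= sqrt(3291) < 58.
floor(sqrt(3291)) = 57.

57


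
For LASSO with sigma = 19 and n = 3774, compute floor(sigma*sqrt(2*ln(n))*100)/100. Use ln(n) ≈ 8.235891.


ln(3774) ≈ 8.235891.
2*ln(n) ≈ 16.471782.
sqrt(2*ln(n)) ≈ sqrt(16.471782) ≈ 4.058544.
lambda ≈ 19*4.058544 = 77.112336.
floor(lambda*100)/100 = 77.11.

77.11


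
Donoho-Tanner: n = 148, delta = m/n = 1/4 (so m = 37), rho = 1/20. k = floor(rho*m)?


m = 1/4*148 = 37.
rho = 1/20.
rho*m = 1/20*37 = 1.85.
k = floor(1.85) = 1.

1


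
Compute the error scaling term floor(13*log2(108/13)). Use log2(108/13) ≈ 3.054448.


log2(n/k) = log2(108/13) ≈ 3.054448.
k*log2(n/k) ≈ 13*3.054448 = 39.707824.
floor(39.707824) = 39.

39


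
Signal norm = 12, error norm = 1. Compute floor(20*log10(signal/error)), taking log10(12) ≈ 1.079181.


||x||/||e|| = 12/1 = 12.
log10(12) ≈ 1.079181.
20*log10(||x||/||e||) ≈ 20*1.079181 = 21.58362.
floor(21.58362) = 21.

21


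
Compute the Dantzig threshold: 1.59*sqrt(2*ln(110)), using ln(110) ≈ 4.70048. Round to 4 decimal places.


ln(110) ≈ 4.70048.
2*ln(n) ≈ 9.40096.
sqrt(2*ln(n)) ≈ sqrt(9.40096) ≈ 3.066098.
threshold ≈ 1.59*3.066098 = 4.87509582 ≈ 4.8751.

4.8751


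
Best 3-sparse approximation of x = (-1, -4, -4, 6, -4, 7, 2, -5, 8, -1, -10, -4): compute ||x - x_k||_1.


Sorted |x_i| descending: [10, 8, 7, 6, 5, 4, 4, 4, 4, 2, 1, 1]
Keep top 3: [10, 8, 7]
Tail entries: [6, 5, 4, 4, 4, 4, 2, 1, 1]
L1 error = sum of tail = 31.

31


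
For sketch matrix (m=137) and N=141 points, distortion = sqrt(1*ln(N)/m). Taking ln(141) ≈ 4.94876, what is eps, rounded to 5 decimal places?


ln(141) ≈ 4.94876.
1*ln(N)/m ≈ 1*4.94876/137 ≈ 0.03612234.
eps = sqrt(0.03612234) ≈ 0.1900588 ≈ 0.19006.

0.19006


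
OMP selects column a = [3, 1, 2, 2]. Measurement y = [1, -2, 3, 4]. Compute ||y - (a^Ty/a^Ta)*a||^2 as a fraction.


a^T a = 18.
a^T y = 15.
coeff = 15/18 = 5/6.
||r||^2 = 35/2.

35/2


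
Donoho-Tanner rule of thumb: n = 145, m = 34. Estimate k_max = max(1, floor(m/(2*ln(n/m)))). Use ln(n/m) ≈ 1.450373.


n/m = 145/34.
ln(n/m) ≈ 1.450373.
2*ln(n/m) ≈ 2.900746.
m/(2*ln(n/m)) ≈ 34/2.900746 ≈ 11.7211.
floor = 11.
k_max = max(1, 11) = 11.

11


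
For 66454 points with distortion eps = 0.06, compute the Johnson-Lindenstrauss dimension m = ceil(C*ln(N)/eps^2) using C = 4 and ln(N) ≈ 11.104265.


ln(66454) ≈ 11.104265.
eps^2 = 0.06^2 = 0.0036.
C*ln(N)/eps^2 ≈ 4*11.104265/0.0036 ≈ 12338.0722.
m = ceil(12338.0722) = 12339.

12339


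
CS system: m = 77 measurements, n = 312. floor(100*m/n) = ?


100*m/n = 100*77/312 ≈ 24.6795.
floor = 24.

24


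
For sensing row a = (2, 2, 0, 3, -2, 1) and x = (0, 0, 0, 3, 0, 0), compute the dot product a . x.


Non-zero terms: ['3*3']
Products: [9]
y = sum = 9.

9


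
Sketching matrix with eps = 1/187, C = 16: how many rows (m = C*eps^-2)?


1/eps = 187.
(1/eps)^2 = 34969.
m = 16*34969 = 559504.

559504


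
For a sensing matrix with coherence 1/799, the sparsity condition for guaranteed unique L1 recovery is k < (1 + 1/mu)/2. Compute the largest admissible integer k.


1/mu = 799.
1 + 1/mu = 800.
(1 + 1/mu)/2 = 400 is an integer and the inequality is strict, so k_max = 400 - 1 = 399.

399


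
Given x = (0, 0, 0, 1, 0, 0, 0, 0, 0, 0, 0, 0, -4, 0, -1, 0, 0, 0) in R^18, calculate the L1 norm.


Non-zero entries: [(3, 1), (12, -4), (14, -1)]
Absolute values: [1, 4, 1]
||x||_1 = sum = 6.

6


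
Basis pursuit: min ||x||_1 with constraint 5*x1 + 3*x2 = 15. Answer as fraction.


Axis intercepts:
  x1 = 3, x2 = 0: L1 = 3
  x1 = 0, x2 = 5: L1 = 5
x* = (3, 0)
||x*||_1 = 3.

3


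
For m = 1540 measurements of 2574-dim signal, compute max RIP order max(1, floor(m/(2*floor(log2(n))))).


floor(log2(2574)) = 11.
2*11 = 22.
m/(2*floor(log2(n))) = 1540/22 ≈ 70.0.
floor = 70.
k = max(1, 70) = 70.

70


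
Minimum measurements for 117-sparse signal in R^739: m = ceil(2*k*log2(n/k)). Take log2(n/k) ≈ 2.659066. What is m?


log2(n/k) = log2(739/117) ≈ 2.659066.
2*k*log2(n/k) ≈ 2*117*2.659066 = 622.221444.
m = ceil(622.221444) = 623.

623


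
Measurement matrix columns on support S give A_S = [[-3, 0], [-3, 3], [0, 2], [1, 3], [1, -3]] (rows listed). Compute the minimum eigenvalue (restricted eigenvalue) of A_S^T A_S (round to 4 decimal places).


A_S^T A_S = [[20, -9], [-9, 31]].
trace = 51.
det = 539.
disc = trace^2 - 4*det = 2601 - 4*539 = 445.
sqrt(445) ≈ 21.095023.
lam_min = (51 - sqrt(445))/2 ≈ (51 - 21.095023)/2 = 14.9524885 ≈ 14.9525.

14.9525


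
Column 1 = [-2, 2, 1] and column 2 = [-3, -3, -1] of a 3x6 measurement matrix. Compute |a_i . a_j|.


Inner product: -2*-3 + 2*-3 + 1*-1
Products: [6, -6, -1]
Sum = -1.
|dot| = 1.

1


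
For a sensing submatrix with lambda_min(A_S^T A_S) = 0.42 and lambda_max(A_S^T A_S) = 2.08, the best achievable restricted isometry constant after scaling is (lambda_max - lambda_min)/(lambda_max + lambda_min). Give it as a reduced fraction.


lambda_max - lambda_min = 2.08 - 0.42 = 1.66.
lambda_max + lambda_min = 2.08 + 0.42 = 2.50.
delta = 1.66/2.50 = 166/250 = 83/125.

83/125


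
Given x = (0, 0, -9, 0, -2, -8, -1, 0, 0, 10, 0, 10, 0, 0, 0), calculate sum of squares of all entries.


Non-zero entries: [(2, -9), (4, -2), (5, -8), (6, -1), (9, 10), (11, 10)]
Squares: [81, 4, 64, 1, 100, 100]
||x||_2^2 = sum = 350.

350


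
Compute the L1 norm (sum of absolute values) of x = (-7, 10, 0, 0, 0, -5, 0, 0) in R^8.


Non-zero entries: [(0, -7), (1, 10), (5, -5)]
Absolute values: [7, 10, 5]
||x||_1 = sum = 22.

22


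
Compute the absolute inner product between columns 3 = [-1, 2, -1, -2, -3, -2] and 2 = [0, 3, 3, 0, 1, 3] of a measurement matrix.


Inner product: -1*0 + 2*3 + -1*3 + -2*0 + -3*1 + -2*3
Products: [0, 6, -3, 0, -3, -6]
Sum = -6.
|dot| = 6.

6


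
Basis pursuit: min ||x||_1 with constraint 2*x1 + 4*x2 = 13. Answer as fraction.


Axis intercepts:
  x1 = 13/2, x2 = 0: L1 = 13/2
  x1 = 0, x2 = 13/4: L1 = 13/4
x* = (0, 13/4)
||x*||_1 = 13/4.

13/4


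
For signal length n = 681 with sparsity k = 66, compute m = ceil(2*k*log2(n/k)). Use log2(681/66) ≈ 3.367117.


log2(n/k) = log2(681/66) ≈ 3.367117.
2*k*log2(n/k) ≈ 2*66*3.367117 = 444.459444.
m = ceil(444.459444) = 445.

445


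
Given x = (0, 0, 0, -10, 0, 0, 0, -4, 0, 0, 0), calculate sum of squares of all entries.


Non-zero entries: [(3, -10), (7, -4)]
Squares: [100, 16]
||x||_2^2 = sum = 116.

116


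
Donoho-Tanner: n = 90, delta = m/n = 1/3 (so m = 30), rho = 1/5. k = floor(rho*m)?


m = 1/3*90 = 30.
rho = 1/5.
rho*m = 1/5*30 = 6.
k = floor(6) = 6.

6


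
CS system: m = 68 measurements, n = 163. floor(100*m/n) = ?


100*m/n = 100*68/163 ≈ 41.7178.
floor = 41.

41


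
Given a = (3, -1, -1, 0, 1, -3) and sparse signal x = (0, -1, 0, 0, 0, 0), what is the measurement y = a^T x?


Non-zero terms: ['-1*-1']
Products: [1]
y = sum = 1.

1


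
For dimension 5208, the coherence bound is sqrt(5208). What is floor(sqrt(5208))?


72^2 = 5184 <= 5208 < 5329 = 73^2, so 72 <= sqrt(5208) < 73.
floor(sqrt(5208)) = 72.

72


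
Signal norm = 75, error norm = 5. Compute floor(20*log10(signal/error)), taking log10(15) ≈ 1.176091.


||x||/||e|| = 75/5 = 15.
log10(15) ≈ 1.176091.
20*log10(||x||/||e||) ≈ 20*1.176091 = 23.52182.
floor(23.52182) = 23.

23


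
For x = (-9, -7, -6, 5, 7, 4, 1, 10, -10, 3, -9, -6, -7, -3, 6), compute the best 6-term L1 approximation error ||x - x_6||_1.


Sorted |x_i| descending: [10, 10, 9, 9, 7, 7, 7, 6, 6, 6, 5, 4, 3, 3, 1]
Keep top 6: [10, 10, 9, 9, 7, 7]
Tail entries: [7, 6, 6, 6, 5, 4, 3, 3, 1]
L1 error = sum of tail = 41.

41


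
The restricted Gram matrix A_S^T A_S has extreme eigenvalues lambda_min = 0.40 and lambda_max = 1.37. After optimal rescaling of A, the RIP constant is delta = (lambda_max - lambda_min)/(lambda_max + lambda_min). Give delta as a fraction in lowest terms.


lambda_max - lambda_min = 1.37 - 0.40 = 0.97.
lambda_max + lambda_min = 1.37 + 0.40 = 1.77.
delta = 0.97/1.77 = 97/177.

97/177


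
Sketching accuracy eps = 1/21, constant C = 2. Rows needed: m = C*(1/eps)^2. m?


1/eps = 21.
(1/eps)^2 = 441.
m = 2*441 = 882.

882


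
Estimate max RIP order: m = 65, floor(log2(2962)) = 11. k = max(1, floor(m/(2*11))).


floor(log2(2962)) = 11.
2*11 = 22.
m/(2*floor(log2(n))) = 65/22 ≈ 2.9545.
floor = 2.
k = max(1, 2) = 2.

2


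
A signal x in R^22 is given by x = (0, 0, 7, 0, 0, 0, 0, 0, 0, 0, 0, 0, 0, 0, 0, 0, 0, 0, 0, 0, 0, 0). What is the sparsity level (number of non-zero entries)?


Non-zero positions: [2].
Sparsity = 1.

1


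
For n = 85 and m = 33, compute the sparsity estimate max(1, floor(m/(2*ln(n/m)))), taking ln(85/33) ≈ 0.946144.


n/m = 85/33.
ln(n/m) ≈ 0.946144.
2*ln(n/m) ≈ 1.892288.
m/(2*ln(n/m)) ≈ 33/1.892288 ≈ 17.4392.
floor = 17.
k_max = max(1, 17) = 17.

17


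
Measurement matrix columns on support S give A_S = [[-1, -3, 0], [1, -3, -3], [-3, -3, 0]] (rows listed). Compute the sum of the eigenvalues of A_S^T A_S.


Sum of eigenvalues of A_S^T A_S = trace(A_S^T A_S) = sum of squared column norms of A_S.
A_S^T A_S diagonal: [11, 27, 9].
trace = 11 + 27 + 9 = 47.

47


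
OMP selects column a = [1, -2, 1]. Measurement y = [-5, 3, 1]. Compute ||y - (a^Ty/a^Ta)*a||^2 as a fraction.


a^T a = 6.
a^T y = -10.
coeff = -10/6 = -5/3.
||r||^2 = 55/3.

55/3


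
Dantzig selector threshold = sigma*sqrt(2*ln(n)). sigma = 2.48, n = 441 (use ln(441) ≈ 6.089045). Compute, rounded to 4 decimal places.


ln(441) ≈ 6.089045.
2*ln(n) ≈ 12.17809.
sqrt(2*ln(n)) ≈ sqrt(12.17809) ≈ 3.489712.
threshold ≈ 2.48*3.489712 = 8.65448576 ≈ 8.6545.

8.6545


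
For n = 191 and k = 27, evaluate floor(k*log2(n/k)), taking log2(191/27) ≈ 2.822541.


log2(n/k) = log2(191/27) ≈ 2.822541.
k*log2(n/k) ≈ 27*2.822541 = 76.208607.
floor(76.208607) = 76.

76


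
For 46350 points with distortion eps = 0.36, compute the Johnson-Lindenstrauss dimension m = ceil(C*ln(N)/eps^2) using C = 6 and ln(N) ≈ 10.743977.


ln(46350) ≈ 10.743977.
eps^2 = 0.36^2 = 0.1296.
C*ln(N)/eps^2 ≈ 6*10.743977/0.1296 ≈ 497.4063.
m = ceil(497.4063) = 498.

498


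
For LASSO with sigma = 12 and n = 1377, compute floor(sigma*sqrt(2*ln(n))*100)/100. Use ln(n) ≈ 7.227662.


ln(1377) ≈ 7.227662.
2*ln(n) ≈ 14.455324.
sqrt(2*ln(n)) ≈ sqrt(14.455324) ≈ 3.802016.
lambda ≈ 12*3.802016 = 45.624192.
floor(lambda*100)/100 = 45.62.

45.62


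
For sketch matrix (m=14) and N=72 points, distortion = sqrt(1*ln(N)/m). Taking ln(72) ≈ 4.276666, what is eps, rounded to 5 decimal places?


ln(72) ≈ 4.276666.
1*ln(N)/m ≈ 1*4.276666/14 ≈ 0.30547614.
eps = sqrt(0.30547614) ≈ 0.552699 ≈ 0.55270.

0.55270


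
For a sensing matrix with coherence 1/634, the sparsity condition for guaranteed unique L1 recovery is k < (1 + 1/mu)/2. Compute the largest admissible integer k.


1/mu = 634.
1 + 1/mu = 635.
(1 + 1/mu)/2 = 317.5 is not an integer, so k_max = floor(317.5) = 317.

317


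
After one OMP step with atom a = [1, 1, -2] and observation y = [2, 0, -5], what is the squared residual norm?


a^T a = 6.
a^T y = 12.
coeff = 12/6 = 2.
||r||^2 = 5.

5


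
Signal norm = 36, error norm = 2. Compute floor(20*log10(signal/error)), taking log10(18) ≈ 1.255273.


||x||/||e|| = 36/2 = 18.
log10(18) ≈ 1.255273.
20*log10(||x||/||e||) ≈ 20*1.255273 = 25.10546.
floor(25.10546) = 25.

25


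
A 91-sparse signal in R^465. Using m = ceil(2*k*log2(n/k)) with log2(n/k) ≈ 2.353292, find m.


log2(n/k) = log2(465/91) ≈ 2.353292.
2*k*log2(n/k) ≈ 2*91*2.353292 = 428.299144.
m = ceil(428.299144) = 429.

429


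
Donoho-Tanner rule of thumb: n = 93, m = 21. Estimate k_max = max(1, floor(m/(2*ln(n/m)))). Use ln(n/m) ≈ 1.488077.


n/m = 93/21 = 31/7.
ln(n/m) ≈ 1.488077.
2*ln(n/m) ≈ 2.976154.
m/(2*ln(n/m)) ≈ 21/2.976154 ≈ 7.0561.
floor = 7.
k_max = max(1, 7) = 7.

7


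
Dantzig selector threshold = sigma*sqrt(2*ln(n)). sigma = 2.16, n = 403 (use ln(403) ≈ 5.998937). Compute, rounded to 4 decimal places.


ln(403) ≈ 5.998937.
2*ln(n) ≈ 11.997874.
sqrt(2*ln(n)) ≈ sqrt(11.997874) ≈ 3.463795.
threshold ≈ 2.16*3.463795 = 7.4817972 ≈ 7.4818.

7.4818


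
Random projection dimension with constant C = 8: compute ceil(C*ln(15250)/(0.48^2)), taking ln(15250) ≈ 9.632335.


ln(15250) ≈ 9.632335.
eps^2 = 0.48^2 = 0.2304.
C*ln(N)/eps^2 ≈ 8*9.632335/0.2304 ≈ 334.4561.
m = ceil(334.4561) = 335.

335


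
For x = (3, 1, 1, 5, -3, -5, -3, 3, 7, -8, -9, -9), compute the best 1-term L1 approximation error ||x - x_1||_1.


Sorted |x_i| descending: [9, 9, 8, 7, 5, 5, 3, 3, 3, 3, 1, 1]
Keep top 1: [9]
Tail entries: [9, 8, 7, 5, 5, 3, 3, 3, 3, 1, 1]
L1 error = sum of tail = 48.

48


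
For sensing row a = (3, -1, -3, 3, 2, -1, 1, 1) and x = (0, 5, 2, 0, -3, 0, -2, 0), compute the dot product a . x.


Non-zero terms: ['-1*5', '-3*2', '2*-3', '1*-2']
Products: [-5, -6, -6, -2]
y = sum = -19.

-19


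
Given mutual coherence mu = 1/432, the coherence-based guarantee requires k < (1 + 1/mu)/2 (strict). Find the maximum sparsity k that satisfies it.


1/mu = 432.
1 + 1/mu = 433.
(1 + 1/mu)/2 = 216.5 is not an integer, so k_max = floor(216.5) = 216.

216


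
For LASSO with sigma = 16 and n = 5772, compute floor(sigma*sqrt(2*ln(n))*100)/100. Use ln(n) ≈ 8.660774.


ln(5772) ≈ 8.660774.
2*ln(n) ≈ 17.321548.
sqrt(2*ln(n)) ≈ sqrt(17.321548) ≈ 4.161916.
lambda ≈ 16*4.161916 = 66.590656.
floor(lambda*100)/100 = 66.59.

66.59


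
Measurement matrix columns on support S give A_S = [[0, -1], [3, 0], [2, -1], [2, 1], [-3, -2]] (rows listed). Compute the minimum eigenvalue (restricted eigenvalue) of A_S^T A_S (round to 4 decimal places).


A_S^T A_S = [[26, 6], [6, 7]].
trace = 33.
det = 146.
disc = trace^2 - 4*det = 1089 - 4*146 = 505.
sqrt(505) ≈ 22.472205.
lam_min = (33 - sqrt(505))/2 ≈ (33 - 22.472205)/2 = 5.2638975 ≈ 5.2639.

5.2639


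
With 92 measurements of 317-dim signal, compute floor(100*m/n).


100*m/n = 100*92/317 ≈ 29.0221.
floor = 29.

29


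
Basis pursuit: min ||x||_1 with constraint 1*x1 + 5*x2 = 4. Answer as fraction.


Axis intercepts:
  x1 = 4, x2 = 0: L1 = 4
  x1 = 0, x2 = 4/5: L1 = 4/5
x* = (0, 4/5)
||x*||_1 = 4/5.

4/5


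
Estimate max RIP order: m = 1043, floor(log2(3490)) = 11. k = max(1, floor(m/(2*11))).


floor(log2(3490)) = 11.
2*11 = 22.
m/(2*floor(log2(n))) = 1043/22 ≈ 47.4091.
floor = 47.
k = max(1, 47) = 47.

47


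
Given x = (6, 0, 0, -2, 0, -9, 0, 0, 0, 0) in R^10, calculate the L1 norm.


Non-zero entries: [(0, 6), (3, -2), (5, -9)]
Absolute values: [6, 2, 9]
||x||_1 = sum = 17.

17


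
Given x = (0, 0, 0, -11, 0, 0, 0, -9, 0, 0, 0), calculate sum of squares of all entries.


Non-zero entries: [(3, -11), (7, -9)]
Squares: [121, 81]
||x||_2^2 = sum = 202.

202


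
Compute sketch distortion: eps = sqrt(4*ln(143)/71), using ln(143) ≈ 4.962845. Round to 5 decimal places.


ln(143) ≈ 4.962845.
4*ln(N)/m ≈ 4*4.962845/71 ≈ 0.2795969.
eps = sqrt(0.2795969) ≈ 0.5287692 ≈ 0.52877.

0.52877


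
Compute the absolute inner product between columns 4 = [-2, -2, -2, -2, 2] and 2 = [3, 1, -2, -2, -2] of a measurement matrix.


Inner product: -2*3 + -2*1 + -2*-2 + -2*-2 + 2*-2
Products: [-6, -2, 4, 4, -4]
Sum = -4.
|dot| = 4.

4


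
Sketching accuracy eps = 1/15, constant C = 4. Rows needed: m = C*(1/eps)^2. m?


1/eps = 15.
(1/eps)^2 = 225.
m = 4*225 = 900.

900


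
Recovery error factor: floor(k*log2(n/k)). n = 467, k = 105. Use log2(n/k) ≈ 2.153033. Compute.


log2(n/k) = log2(467/105) ≈ 2.153033.
k*log2(n/k) ≈ 105*2.153033 = 226.068465.
floor(226.068465) = 226.

226


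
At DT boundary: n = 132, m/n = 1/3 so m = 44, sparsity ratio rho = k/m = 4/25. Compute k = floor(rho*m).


m = 1/3*132 = 44.
rho = 4/25.
rho*m = 4/25*44 = 7.04.
k = floor(7.04) = 7.

7


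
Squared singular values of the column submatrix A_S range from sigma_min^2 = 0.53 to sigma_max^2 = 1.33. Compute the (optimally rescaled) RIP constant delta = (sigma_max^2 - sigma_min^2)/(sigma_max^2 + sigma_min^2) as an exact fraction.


lambda_max - lambda_min = 1.33 - 0.53 = 0.80.
lambda_max + lambda_min = 1.33 + 0.53 = 1.86.
delta = 0.80/1.86 = 80/186 = 40/93.

40/93


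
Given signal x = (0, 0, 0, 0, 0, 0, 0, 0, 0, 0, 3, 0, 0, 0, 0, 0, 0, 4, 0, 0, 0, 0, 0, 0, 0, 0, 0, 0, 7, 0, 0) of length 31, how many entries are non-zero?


Non-zero positions: [10, 17, 28].
Sparsity = 3.

3
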